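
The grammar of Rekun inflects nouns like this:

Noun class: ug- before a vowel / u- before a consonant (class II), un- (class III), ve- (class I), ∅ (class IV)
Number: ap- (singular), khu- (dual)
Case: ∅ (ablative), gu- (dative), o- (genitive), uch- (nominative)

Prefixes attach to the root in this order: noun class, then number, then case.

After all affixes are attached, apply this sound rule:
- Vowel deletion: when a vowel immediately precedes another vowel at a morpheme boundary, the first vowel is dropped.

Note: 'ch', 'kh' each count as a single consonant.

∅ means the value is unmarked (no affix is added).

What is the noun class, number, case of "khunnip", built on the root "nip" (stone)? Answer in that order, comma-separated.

class III, dual, ablative

Segment: khu-un-nip.
noun class: un- → class III.
number: khu- → dual.
case: ∅ → ablative.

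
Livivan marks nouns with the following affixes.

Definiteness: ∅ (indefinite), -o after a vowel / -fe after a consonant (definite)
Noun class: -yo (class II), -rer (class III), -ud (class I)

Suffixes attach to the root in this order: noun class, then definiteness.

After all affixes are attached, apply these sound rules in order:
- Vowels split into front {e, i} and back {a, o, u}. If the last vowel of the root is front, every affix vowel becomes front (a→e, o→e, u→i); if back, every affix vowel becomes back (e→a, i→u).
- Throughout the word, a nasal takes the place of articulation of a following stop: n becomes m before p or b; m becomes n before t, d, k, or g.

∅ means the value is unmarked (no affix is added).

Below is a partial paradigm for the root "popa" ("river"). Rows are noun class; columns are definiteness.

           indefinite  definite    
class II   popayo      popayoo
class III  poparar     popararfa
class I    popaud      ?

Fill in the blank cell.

popaudfa

Attach noun class class I -ud → popaud.
Attach definiteness definite -fe (after consonant 'd') → popaudfe.
Apply vowel harmony: popaudfe → popaudfa.
Nasal assimilation: no change.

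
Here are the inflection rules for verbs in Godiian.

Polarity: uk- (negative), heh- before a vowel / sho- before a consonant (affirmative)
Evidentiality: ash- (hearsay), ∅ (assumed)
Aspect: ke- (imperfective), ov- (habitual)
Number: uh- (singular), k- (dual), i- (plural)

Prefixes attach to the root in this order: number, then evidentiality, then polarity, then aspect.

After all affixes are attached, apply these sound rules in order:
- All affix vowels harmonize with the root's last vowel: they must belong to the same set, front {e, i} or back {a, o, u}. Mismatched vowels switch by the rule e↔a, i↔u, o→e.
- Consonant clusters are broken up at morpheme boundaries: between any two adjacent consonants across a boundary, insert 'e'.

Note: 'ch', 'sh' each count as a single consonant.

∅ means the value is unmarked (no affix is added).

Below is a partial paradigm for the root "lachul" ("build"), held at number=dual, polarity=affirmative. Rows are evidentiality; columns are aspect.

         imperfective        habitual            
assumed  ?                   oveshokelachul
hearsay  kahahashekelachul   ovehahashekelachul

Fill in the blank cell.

kashokelachul

Attach number dual k- → klachul.
evidentiality = assumed: zero marking, form stays klachul.
Attach polarity affirmative sho- (before consonant 'k') → shoklachul.
Attach aspect imperfective ke- → keshoklachul.
Apply vowel harmony: keshoklachul → kashoklachul.
Apply epenthesis: kashoklachul → kashokelachul.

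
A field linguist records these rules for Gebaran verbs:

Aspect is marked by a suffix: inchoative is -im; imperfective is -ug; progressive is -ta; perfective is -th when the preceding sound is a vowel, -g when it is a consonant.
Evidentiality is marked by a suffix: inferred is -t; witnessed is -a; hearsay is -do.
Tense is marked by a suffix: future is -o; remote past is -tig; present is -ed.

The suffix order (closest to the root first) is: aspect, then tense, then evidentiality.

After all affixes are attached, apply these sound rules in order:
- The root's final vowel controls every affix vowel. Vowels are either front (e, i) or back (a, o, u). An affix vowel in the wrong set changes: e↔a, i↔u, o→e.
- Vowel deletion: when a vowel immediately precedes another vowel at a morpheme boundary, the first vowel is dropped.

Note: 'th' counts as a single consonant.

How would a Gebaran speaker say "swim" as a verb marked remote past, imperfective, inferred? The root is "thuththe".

Attach aspect imperfective -ug → thuththeug.
Attach tense remote past -tig → thuththeugtig.
Attach evidentiality inferred -t → thuththeugtigt.
Apply vowel harmony: thuththeugtigt → thuththeigtigt.
Apply vowel deletion: thuththeigtigt → thuththigtigt.

thuththigtigt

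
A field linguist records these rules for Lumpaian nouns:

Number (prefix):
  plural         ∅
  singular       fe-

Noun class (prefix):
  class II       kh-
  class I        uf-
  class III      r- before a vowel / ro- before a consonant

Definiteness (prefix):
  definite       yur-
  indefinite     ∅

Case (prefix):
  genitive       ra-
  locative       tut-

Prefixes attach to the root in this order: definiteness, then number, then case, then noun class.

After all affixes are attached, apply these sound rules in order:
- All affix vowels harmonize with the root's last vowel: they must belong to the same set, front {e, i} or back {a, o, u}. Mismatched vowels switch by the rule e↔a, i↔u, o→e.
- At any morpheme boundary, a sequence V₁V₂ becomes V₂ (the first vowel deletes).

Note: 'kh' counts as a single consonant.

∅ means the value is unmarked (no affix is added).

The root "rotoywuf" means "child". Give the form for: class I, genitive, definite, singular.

Attach definiteness definite yur- → yurrotoywuf.
Attach number singular fe- → feyurrotoywuf.
Attach case genitive ra- → rafeyurrotoywuf.
Attach noun class class I uf- → ufrafeyurrotoywuf.
Apply vowel harmony: ufrafeyurrotoywuf → ufrafayurrotoywuf.
Vowel deletion: no change.

ufrafayurrotoywuf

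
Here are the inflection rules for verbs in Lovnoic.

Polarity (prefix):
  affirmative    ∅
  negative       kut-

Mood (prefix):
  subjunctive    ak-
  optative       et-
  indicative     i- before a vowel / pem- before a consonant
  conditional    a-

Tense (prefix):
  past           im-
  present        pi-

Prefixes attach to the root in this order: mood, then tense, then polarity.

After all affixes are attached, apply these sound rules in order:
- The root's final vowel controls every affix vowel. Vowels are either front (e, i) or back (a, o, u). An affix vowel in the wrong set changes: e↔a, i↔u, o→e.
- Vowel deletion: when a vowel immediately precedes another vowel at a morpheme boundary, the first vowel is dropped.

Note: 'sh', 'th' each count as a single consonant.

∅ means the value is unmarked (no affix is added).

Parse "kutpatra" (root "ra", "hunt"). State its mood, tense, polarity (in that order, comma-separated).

optative, present, negative

Segment: kut-pi-et-ra.
mood: et- → optative.
tense: pi- → present.
polarity: kut- → negative.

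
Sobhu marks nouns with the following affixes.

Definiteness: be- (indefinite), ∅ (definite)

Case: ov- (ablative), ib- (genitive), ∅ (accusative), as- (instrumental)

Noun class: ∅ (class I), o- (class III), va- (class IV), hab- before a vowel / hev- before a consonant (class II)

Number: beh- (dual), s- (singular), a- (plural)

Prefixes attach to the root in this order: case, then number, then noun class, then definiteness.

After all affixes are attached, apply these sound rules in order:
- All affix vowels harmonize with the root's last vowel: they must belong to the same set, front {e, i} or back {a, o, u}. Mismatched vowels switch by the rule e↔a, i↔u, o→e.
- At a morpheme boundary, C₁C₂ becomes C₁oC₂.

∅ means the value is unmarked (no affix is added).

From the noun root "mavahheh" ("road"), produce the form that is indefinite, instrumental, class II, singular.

behevosesomavahheh

Attach case instrumental as- → asmavahheh.
Attach number singular s- → sasmavahheh.
Attach noun class class II hev- (before consonant 's') → hevsasmavahheh.
Attach definiteness indefinite be- → behevsasmavahheh.
Apply vowel harmony: behevsasmavahheh → behevsesmavahheh.
Apply epenthesis: behevsesmavahheh → behevosesomavahheh.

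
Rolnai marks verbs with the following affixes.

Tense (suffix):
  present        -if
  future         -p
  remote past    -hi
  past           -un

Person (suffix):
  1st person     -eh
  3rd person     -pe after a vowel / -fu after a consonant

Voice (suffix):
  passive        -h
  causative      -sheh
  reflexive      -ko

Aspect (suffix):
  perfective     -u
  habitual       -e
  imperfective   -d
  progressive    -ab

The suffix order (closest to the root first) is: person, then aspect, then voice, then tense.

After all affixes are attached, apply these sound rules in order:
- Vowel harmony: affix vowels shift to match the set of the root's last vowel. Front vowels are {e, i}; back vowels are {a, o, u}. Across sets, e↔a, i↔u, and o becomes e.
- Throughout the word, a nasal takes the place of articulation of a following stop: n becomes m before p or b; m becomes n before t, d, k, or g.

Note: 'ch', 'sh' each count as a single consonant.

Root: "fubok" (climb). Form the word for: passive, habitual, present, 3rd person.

Attach person 3rd person -fu (after consonant 'k') → fubokfu.
Attach aspect habitual -e → fubokfue.
Attach voice passive -h → fubokfueh.
Attach tense present -if → fubokfuehif.
Apply vowel harmony: fubokfuehif → fubokfuahuf.
Nasal assimilation: no change.

fubokfuahuf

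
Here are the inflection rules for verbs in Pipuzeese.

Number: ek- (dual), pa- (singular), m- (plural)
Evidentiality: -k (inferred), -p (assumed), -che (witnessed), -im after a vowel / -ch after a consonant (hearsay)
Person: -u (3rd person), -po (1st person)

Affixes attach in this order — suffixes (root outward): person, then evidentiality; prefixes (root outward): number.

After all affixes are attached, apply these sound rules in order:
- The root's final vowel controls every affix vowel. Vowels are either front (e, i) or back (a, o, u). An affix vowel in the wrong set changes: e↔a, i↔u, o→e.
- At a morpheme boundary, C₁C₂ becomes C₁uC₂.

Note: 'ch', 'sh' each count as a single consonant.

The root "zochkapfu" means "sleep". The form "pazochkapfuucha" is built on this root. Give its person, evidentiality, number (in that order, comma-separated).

Segment: pa-zochkapfu-u-che.
person: -u → 3rd person.
evidentiality: -che → witnessed.
number: pa- → singular.

3rd person, witnessed, singular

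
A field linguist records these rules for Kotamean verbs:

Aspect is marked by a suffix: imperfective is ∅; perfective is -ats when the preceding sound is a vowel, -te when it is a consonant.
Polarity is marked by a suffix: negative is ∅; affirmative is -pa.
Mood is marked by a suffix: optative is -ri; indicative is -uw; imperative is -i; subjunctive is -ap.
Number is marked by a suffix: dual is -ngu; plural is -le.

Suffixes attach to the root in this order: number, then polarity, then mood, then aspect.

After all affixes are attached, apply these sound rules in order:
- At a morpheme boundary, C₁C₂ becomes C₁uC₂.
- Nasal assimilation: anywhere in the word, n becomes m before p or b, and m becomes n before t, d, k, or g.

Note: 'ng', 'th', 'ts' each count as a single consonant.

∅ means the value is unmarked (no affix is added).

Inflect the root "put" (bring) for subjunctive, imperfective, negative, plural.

putuleap

Attach number plural -le → putle.
polarity = negative: zero marking, form stays putle.
Attach mood subjunctive -ap → putleap.
aspect = imperfective: zero marking, form stays putleap.
Apply epenthesis: putleap → putuleap.
Nasal assimilation: no change.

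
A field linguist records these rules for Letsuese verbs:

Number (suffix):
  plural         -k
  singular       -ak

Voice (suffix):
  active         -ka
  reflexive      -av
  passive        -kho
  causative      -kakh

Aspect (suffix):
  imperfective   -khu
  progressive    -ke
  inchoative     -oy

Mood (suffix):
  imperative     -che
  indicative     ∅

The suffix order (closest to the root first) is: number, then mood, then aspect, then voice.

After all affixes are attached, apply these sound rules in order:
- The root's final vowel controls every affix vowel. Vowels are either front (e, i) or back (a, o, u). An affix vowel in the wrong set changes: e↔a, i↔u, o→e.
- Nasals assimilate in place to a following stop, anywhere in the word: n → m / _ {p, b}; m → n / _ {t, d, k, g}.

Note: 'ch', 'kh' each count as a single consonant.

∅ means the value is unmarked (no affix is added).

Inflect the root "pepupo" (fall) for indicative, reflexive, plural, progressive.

pepupokkaav

Attach number plural -k → pepupok.
mood = indicative: zero marking, form stays pepupok.
Attach aspect progressive -ke → pepupokke.
Attach voice reflexive -av → pepupokkeav.
Apply vowel harmony: pepupokkeav → pepupokkaav.
Nasal assimilation: no change.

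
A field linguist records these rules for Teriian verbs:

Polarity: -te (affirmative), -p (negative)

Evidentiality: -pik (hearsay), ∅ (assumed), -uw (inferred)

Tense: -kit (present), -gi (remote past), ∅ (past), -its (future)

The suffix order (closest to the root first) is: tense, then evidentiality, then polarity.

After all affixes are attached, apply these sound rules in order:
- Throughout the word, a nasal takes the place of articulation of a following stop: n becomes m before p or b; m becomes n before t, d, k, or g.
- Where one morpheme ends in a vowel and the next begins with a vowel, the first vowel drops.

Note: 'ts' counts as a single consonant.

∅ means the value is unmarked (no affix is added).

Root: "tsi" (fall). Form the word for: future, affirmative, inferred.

tsitsuwte

Attach tense future -its → tsiits.
Attach evidentiality inferred -uw → tsiitsuw.
Attach polarity affirmative -te → tsiitsuwte.
Nasal assimilation: no change.
Apply vowel deletion: tsiitsuwte → tsitsuwte.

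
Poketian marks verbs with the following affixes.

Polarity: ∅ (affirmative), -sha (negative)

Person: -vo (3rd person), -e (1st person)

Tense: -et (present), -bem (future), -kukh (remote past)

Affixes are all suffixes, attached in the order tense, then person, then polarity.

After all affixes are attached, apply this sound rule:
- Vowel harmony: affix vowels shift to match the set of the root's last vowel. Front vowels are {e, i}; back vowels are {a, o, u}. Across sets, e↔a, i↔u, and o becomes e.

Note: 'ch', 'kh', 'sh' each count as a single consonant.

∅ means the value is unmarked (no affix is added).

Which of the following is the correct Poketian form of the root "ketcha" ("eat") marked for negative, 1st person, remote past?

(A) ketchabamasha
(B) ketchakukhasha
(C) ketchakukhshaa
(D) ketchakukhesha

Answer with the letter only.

B

Attach tense remote past -kukh → ketchakukh.
Attach person 1st person -e → ketchakukhe.
Attach polarity negative -sha → ketchakukhesha.
Apply vowel harmony: ketchakukhesha → ketchakukhasha.
So the correct form is ketchakukhasha, option (B).
(A) ketchabamasha is wrong: it uses future instead of remote past for tense.
(C) ketchakukhshaa is wrong: it has the affixes in the wrong order.
(D) ketchakukhesha is wrong: it fails to apply the sound rule(s).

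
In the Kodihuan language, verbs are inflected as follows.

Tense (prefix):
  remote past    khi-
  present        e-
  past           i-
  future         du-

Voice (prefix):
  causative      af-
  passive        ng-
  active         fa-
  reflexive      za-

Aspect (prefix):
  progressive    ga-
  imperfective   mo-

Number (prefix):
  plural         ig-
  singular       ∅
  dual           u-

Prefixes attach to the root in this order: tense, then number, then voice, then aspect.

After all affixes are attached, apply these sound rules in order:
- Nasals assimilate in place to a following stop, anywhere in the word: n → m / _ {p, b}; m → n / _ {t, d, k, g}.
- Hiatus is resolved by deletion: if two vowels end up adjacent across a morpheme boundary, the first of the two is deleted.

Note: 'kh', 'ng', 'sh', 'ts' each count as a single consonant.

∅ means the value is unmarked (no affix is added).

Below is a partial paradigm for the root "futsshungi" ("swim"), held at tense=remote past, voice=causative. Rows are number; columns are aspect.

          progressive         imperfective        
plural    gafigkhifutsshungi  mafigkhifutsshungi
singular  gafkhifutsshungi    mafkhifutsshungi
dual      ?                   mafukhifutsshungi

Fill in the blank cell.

Attach tense remote past khi- → khifutsshungi.
Attach number dual u- → ukhifutsshungi.
Attach voice causative af- → afukhifutsshungi.
Attach aspect progressive ga- → gaafukhifutsshungi.
Nasal assimilation: no change.
Apply vowel deletion: gaafukhifutsshungi → gafukhifutsshungi.

gafukhifutsshungi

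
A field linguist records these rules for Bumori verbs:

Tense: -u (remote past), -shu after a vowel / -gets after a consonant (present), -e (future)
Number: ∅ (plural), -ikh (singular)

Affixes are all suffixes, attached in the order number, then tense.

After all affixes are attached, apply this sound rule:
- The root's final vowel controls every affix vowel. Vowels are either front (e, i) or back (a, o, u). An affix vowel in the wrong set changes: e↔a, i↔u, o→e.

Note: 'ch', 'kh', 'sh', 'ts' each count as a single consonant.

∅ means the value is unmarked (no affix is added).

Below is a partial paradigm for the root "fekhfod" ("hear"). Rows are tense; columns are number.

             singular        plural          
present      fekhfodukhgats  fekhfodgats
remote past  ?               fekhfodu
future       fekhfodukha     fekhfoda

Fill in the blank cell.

fekhfodukhu

Attach number singular -ikh → fekhfodikh.
Attach tense remote past -u → fekhfodikhu.
Apply vowel harmony: fekhfodikhu → fekhfodukhu.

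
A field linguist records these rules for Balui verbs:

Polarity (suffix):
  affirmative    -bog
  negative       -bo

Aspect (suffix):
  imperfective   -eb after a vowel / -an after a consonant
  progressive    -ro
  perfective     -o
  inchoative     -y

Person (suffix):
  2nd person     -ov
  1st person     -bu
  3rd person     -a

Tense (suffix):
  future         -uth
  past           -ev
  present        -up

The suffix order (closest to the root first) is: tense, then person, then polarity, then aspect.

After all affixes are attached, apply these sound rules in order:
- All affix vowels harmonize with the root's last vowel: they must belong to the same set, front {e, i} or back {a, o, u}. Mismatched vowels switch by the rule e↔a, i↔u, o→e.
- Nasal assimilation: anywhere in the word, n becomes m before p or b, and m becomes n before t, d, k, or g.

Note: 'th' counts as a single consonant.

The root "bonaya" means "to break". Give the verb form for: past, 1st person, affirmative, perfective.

bonayaavbubogo

Attach tense past -ev → bonayaev.
Attach person 1st person -bu → bonayaevbu.
Attach polarity affirmative -bog → bonayaevbubog.
Attach aspect perfective -o → bonayaevbubogo.
Apply vowel harmony: bonayaevbubogo → bonayaavbubogo.
Nasal assimilation: no change.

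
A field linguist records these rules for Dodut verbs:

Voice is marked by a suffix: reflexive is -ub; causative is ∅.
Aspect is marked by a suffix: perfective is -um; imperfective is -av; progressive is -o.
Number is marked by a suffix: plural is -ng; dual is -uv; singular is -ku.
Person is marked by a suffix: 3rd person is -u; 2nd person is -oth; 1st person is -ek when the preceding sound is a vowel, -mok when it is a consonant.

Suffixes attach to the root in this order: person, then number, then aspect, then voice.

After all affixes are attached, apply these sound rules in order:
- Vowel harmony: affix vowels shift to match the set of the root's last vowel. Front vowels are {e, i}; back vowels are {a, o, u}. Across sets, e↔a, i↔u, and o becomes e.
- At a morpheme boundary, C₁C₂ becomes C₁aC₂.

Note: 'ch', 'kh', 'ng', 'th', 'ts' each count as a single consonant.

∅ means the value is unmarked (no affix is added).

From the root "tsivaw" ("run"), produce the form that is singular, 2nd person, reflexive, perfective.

Attach person 2nd person -oth → tsivawoth.
Attach number singular -ku → tsivawothku.
Attach aspect perfective -um → tsivawothkuum.
Attach voice reflexive -ub → tsivawothkuumub.
Vowel harmony: no change.
Apply epenthesis: tsivawothkuumub → tsivawothakuumub.

tsivawothakuumub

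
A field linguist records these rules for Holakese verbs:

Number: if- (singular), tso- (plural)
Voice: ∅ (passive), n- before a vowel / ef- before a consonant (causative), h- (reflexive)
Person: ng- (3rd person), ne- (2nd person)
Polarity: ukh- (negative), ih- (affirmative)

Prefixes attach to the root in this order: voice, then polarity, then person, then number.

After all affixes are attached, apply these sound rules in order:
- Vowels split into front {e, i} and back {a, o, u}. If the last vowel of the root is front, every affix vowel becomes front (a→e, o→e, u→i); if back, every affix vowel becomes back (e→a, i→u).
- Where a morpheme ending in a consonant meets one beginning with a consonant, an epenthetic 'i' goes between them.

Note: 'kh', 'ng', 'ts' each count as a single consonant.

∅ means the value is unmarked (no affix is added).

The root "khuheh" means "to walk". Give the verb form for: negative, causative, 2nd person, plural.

Attach voice causative ef- (before consonant 'kh') → efkhuheh.
Attach polarity negative ukh- → ukhefkhuheh.
Attach person 2nd person ne- → neukhefkhuheh.
Attach number plural tso- → tsoneukhefkhuheh.
Apply vowel harmony: tsoneukhefkhuheh → tseneikhefkhuheh.
Apply epenthesis: tseneikhefkhuheh → tseneikhefikhuheh.

tseneikhefikhuheh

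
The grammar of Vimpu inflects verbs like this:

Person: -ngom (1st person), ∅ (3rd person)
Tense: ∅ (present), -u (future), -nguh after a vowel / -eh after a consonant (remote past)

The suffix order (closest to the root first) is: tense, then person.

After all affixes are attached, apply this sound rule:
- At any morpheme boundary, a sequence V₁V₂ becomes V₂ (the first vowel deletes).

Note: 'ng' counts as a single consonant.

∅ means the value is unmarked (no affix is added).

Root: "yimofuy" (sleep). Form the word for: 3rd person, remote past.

Attach tense remote past -eh (after consonant 'y') → yimofuyeh.
person = 3rd person: zero marking, form stays yimofuyeh.
Vowel deletion: no change.

yimofuyeh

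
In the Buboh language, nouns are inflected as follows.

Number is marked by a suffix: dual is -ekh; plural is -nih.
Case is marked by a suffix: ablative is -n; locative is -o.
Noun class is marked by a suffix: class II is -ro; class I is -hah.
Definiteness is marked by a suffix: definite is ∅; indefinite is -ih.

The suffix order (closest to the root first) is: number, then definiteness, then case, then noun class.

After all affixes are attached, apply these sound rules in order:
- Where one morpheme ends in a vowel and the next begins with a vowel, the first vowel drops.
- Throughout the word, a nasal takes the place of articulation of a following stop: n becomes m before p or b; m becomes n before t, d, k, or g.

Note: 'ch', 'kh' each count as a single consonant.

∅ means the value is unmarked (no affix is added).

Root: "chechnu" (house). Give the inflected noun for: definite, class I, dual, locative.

Attach number dual -ekh → chechnuekh.
definiteness = definite: zero marking, form stays chechnuekh.
Attach case locative -o → chechnuekho.
Attach noun class class I -hah → chechnuekhohah.
Apply vowel deletion: chechnuekhohah → chechnekhohah.
Nasal assimilation: no change.

chechnekhohah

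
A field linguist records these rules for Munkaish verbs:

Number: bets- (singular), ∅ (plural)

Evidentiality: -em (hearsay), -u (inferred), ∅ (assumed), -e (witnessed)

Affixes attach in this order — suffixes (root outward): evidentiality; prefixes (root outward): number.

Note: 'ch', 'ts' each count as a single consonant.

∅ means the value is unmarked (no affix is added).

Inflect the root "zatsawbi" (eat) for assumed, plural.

zatsawbi

number = plural: zero marking, form stays zatsawbi.
evidentiality = assumed: zero marking, form stays zatsawbi.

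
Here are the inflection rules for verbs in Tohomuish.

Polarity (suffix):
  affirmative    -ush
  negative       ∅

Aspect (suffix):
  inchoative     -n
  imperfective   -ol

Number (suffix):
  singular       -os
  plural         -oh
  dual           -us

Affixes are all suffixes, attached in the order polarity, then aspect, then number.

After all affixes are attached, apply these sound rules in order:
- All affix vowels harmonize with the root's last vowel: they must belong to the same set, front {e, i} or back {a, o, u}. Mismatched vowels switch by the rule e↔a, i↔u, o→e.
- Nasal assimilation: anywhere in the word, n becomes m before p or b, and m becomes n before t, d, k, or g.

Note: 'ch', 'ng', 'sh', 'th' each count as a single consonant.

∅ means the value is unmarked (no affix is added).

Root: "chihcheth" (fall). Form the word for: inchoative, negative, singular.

polarity = negative: zero marking, form stays chihcheth.
Attach aspect inchoative -n → chihchethn.
Attach number singular -os → chihchethnos.
Apply vowel harmony: chihchethnos → chihchethnes.
Nasal assimilation: no change.

chihchethnes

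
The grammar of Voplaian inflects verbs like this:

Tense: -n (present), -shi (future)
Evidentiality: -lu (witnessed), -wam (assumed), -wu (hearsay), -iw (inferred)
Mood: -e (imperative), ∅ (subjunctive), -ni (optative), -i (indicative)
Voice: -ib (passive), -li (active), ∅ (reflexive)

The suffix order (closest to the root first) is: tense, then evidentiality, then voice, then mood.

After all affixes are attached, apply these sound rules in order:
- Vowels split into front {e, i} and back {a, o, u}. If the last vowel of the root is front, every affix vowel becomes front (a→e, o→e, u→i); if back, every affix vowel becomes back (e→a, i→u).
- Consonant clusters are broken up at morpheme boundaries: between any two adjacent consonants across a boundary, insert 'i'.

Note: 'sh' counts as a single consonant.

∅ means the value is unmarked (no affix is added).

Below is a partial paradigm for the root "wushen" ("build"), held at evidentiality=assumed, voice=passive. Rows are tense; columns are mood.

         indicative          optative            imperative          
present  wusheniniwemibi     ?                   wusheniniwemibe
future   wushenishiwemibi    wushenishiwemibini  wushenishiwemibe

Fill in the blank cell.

wusheniniwemibini

Attach tense present -n → wushenn.
Attach evidentiality assumed -wam → wushennwam.
Attach voice passive -ib → wushennwamib.
Attach mood optative -ni → wushennwamibni.
Apply vowel harmony: wushennwamibni → wushennwemibni.
Apply epenthesis: wushennwemibni → wusheniniwemibini.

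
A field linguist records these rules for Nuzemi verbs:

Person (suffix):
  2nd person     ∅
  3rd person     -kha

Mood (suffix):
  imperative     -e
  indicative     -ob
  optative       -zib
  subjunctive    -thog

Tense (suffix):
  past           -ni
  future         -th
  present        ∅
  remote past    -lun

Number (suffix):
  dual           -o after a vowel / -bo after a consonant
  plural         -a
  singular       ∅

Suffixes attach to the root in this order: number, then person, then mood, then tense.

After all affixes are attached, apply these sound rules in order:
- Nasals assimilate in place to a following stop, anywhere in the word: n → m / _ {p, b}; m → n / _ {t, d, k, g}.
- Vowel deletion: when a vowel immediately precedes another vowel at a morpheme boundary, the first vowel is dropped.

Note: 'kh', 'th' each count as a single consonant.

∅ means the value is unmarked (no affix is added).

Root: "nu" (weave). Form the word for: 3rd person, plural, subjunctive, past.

Attach number plural -a → nua.
Attach person 3rd person -kha → nuakha.
Attach mood subjunctive -thog → nuakhathog.
Attach tense past -ni → nuakhathogni.
Nasal assimilation: no change.
Apply vowel deletion: nuakhathogni → nakhathogni.

nakhathogni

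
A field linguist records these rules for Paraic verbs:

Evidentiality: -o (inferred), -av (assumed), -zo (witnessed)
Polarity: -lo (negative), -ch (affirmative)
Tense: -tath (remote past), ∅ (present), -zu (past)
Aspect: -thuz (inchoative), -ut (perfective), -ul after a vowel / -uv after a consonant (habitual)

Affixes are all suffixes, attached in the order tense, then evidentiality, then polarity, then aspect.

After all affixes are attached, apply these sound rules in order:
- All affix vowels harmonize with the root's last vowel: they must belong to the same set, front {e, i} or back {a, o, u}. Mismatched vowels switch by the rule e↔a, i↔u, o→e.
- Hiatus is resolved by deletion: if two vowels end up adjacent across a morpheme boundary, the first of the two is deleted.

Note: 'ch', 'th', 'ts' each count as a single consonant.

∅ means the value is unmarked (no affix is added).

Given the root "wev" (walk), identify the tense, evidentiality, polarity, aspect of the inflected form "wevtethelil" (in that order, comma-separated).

Segment: wev-tath-o-lo-ul.
tense: -tath → remote past.
evidentiality: -o → inferred.
polarity: -lo → negative.
aspect: -ul/uv → habitual.

remote past, inferred, negative, habitual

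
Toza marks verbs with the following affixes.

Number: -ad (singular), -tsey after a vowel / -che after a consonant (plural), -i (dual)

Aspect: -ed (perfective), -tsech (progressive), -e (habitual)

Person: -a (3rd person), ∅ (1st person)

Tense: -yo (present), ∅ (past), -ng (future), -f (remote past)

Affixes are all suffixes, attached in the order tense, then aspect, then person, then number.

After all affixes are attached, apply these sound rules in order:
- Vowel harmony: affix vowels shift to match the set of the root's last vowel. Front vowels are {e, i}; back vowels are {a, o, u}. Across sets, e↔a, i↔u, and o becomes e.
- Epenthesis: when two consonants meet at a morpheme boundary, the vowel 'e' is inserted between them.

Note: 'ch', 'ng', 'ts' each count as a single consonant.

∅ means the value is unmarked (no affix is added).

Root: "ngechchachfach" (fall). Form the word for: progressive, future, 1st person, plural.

Attach tense future -ng → ngechchachfachng.
Attach aspect progressive -tsech → ngechchachfachngtsech.
person = 1st person: zero marking, form stays ngechchachfachngtsech.
Attach number plural -che (after consonant 'ch') → ngechchachfachngtsechche.
Apply vowel harmony: ngechchachfachngtsechche → ngechchachfachngtsachcha.
Apply epenthesis: ngechchachfachngtsachcha → ngechchachfachengetsachecha.

ngechchachfachengetsachecha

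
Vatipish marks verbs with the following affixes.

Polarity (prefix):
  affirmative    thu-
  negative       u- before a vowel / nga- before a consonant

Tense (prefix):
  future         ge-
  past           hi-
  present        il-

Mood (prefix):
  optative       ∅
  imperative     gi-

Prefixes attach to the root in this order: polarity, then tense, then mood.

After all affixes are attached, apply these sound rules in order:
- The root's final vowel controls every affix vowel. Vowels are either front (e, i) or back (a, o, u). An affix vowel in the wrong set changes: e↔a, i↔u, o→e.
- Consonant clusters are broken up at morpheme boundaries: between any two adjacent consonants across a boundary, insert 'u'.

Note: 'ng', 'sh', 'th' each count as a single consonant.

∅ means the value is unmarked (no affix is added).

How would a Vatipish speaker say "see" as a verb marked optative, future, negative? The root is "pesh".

Attach polarity negative nga- (before consonant 'p') → ngapesh.
Attach tense future ge- → gengapesh.
mood = optative: zero marking, form stays gengapesh.
Apply vowel harmony: gengapesh → gengepesh.
Epenthesis: no change.

gengepesh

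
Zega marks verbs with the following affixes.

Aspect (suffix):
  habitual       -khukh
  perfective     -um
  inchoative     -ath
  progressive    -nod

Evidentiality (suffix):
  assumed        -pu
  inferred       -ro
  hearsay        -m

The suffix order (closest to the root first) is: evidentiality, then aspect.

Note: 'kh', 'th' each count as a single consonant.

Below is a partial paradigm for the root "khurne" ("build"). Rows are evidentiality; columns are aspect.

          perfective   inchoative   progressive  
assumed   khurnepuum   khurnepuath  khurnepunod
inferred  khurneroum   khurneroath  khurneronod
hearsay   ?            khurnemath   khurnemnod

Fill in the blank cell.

khurnemum

Attach evidentiality hearsay -m → khurnem.
Attach aspect perfective -um → khurnemum.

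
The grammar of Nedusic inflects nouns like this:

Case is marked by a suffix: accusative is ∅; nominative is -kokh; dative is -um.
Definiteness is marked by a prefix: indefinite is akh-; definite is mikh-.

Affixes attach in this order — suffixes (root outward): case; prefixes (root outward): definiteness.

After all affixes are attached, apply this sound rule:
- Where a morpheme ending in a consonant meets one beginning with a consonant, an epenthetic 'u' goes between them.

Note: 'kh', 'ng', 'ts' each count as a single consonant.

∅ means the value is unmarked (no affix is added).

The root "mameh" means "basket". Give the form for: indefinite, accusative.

akhumameh

Attach definiteness indefinite akh- → akhmameh.
case = accusative: zero marking, form stays akhmameh.
Apply epenthesis: akhmameh → akhumameh.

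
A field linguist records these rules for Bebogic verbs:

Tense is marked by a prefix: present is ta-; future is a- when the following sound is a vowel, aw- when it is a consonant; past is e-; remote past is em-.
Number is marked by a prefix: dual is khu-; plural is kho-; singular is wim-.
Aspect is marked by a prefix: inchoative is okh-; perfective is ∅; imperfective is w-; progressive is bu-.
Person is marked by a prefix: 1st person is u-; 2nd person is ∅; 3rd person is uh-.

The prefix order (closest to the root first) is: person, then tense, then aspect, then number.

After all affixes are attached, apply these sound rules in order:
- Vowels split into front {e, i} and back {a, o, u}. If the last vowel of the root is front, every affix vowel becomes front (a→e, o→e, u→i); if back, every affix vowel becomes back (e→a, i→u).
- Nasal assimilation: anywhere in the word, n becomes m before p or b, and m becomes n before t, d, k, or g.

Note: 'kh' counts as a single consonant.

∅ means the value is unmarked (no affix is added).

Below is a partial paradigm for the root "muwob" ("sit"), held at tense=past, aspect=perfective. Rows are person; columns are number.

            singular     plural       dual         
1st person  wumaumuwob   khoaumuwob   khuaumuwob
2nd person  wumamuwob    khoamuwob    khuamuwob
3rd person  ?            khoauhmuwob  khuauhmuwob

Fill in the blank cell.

wumauhmuwob

Attach person 3rd person uh- → uhmuwob.
Attach tense past e- → euhmuwob.
aspect = perfective: zero marking, form stays euhmuwob.
Attach number singular wim- → wimeuhmuwob.
Apply vowel harmony: wimeuhmuwob → wumauhmuwob.
Nasal assimilation: no change.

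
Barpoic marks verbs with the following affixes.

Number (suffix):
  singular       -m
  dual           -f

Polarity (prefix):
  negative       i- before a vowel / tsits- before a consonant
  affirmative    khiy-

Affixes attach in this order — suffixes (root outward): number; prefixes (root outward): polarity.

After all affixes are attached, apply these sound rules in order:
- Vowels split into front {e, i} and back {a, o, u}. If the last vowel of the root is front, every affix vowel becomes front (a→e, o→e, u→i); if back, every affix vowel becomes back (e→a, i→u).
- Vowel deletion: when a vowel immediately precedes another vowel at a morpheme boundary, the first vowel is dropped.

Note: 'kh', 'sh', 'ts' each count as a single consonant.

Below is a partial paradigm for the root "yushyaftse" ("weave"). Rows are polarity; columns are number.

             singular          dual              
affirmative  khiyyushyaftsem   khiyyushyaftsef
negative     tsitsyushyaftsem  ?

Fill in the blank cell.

Attach polarity negative tsits- (before consonant 'y') → tsitsyushyaftse.
Attach number dual -f → tsitsyushyaftsef.
Vowel harmony: no change.
Vowel deletion: no change.

tsitsyushyaftsef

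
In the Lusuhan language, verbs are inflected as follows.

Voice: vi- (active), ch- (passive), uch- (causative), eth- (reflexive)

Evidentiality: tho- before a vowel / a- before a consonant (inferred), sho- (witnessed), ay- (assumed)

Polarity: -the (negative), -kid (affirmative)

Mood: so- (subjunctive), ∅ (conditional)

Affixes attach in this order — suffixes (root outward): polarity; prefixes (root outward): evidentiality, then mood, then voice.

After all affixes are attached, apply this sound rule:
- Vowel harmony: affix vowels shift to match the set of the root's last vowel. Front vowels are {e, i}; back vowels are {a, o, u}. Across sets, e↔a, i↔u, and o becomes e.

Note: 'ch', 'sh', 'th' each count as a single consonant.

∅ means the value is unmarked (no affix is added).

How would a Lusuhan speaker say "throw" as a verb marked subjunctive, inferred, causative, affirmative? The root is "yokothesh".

ichseeyokotheshkid

Attach evidentiality inferred a- (before consonant 'y') → ayokothesh.
Attach mood subjunctive so- → soayokothesh.
Attach voice causative uch- → uchsoayokothesh.
Attach polarity affirmative -kid → uchsoayokotheshkid.
Apply vowel harmony: uchsoayokotheshkid → ichseeyokotheshkid.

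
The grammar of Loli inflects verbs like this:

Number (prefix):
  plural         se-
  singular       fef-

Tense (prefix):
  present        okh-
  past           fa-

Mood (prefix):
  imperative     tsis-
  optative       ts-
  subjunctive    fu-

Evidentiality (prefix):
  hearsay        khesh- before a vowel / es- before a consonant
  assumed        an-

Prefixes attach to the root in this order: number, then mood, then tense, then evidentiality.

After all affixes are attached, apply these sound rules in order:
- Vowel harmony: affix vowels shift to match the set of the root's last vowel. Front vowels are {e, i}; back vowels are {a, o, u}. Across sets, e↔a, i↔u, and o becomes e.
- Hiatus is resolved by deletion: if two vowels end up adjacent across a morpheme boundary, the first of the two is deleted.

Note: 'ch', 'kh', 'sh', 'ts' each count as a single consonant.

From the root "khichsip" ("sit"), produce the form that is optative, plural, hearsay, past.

Attach number plural se- → sekhichsip.
Attach mood optative ts- → tssekhichsip.
Attach tense past fa- → fatssekhichsip.
Attach evidentiality hearsay es- (before consonant 'f') → esfatssekhichsip.
Apply vowel harmony: esfatssekhichsip → esfetssekhichsip.
Vowel deletion: no change.

esfetssekhichsip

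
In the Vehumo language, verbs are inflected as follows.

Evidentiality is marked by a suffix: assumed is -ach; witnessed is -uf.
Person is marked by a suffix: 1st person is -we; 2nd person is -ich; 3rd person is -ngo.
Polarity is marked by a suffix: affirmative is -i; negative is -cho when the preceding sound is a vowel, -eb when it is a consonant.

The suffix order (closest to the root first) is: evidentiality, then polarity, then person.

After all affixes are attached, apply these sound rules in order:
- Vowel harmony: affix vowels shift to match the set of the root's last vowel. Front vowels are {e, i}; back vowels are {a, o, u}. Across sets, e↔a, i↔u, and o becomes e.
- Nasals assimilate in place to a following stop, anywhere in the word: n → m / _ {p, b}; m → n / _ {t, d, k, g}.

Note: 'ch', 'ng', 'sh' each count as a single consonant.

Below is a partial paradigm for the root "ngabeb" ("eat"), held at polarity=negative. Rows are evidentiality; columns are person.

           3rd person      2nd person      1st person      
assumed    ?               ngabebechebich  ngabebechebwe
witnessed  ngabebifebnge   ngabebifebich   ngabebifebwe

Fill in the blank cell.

Attach evidentiality assumed -ach → ngabebach.
Attach polarity negative -eb (after consonant 'ch') → ngabebacheb.
Attach person 3rd person -ngo → ngabebachebngo.
Apply vowel harmony: ngabebachebngo → ngabebechebnge.
Nasal assimilation: no change.

ngabebechebnge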